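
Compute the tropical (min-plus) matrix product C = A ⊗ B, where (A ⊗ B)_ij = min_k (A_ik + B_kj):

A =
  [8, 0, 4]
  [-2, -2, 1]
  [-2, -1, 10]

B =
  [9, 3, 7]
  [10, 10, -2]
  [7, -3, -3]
A ⊗ B =
  [10, 1, -2]
  [7, -2, -4]
  [7, 1, -3]

Apply the min-plus product entry-by-entry:
  C[0][0] = min over k of (A[0][0] + B[0][0] = 8 + 9 = 17, A[0][1] + B[1][0] = 0 + 10 = 10, A[0][2] + B[2][0] = 4 + 7 = 11) = 10 (attained at k = 1)
  C[0][1] = min over k of (A[0][0] + B[0][1] = 8 + 3 = 11, A[0][1] + B[1][1] = 0 + 10 = 10, A[0][2] + B[2][1] = 4 + -3 = 1) = 1 (attained at k = 2)
  C[0][2] = min over k of (A[0][0] + B[0][2] = 8 + 7 = 15, A[0][1] + B[1][2] = 0 + -2 = -2, A[0][2] + B[2][2] = 4 + -3 = 1) = -2 (attained at k = 1)
  C[1][0] = min over k of (A[1][0] + B[0][0] = -2 + 9 = 7, A[1][1] + B[1][0] = -2 + 10 = 8, A[1][2] + B[2][0] = 1 + 7 = 8) = 7 (attained at k = 0)
  C[1][1] = min over k of (A[1][0] + B[0][1] = -2 + 3 = 1, A[1][1] + B[1][1] = -2 + 10 = 8, A[1][2] + B[2][1] = 1 + -3 = -2) = -2 (attained at k = 2)
  C[1][2] = min over k of (A[1][0] + B[0][2] = -2 + 7 = 5, A[1][1] + B[1][2] = -2 + -2 = -4, A[1][2] + B[2][2] = 1 + -3 = -2) = -4 (attained at k = 1)
  C[2][0] = min over k of (A[2][0] + B[0][0] = -2 + 9 = 7, A[2][1] + B[1][0] = -1 + 10 = 9, A[2][2] + B[2][0] = 10 + 7 = 17) = 7 (attained at k = 0)
  C[2][1] = min over k of (A[2][0] + B[0][1] = -2 + 3 = 1, A[2][1] + B[1][1] = -1 + 10 = 9, A[2][2] + B[2][1] = 10 + -3 = 7) = 1 (attained at k = 0)
  C[2][2] = min over k of (A[2][0] + B[0][2] = -2 + 7 = 5, A[2][1] + B[1][2] = -1 + -2 = -3, A[2][2] + B[2][2] = 10 + -3 = 7) = -3 (attained at k = 1)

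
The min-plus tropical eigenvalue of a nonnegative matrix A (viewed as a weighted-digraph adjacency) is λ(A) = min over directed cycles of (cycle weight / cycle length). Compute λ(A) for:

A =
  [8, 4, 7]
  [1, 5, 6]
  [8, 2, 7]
λ(A) = 5/2

Enumerate directed cycles and compute their means (weight / length). Sample:
  cycle 0 → 0: weight = 8, length = 1, mean = 8/1 ≈ 8.000
  cycle 1 → 1: weight = 5, length = 1, mean = 5/1 ≈ 5.000
  cycle 2 → 2: weight = 7, length = 1, mean = 7/1 ≈ 7.000
  cycle 0 → 1 → 0: weight = 5, length = 2, mean = 5/2 ≈ 2.500
  cycle 0 → 2 → 0: weight = 15, length = 2, mean = 15/2 ≈ 7.500
  cycle 1 → 0 → 1: weight = 5, length = 2, mean = 5/2 ≈ 2.500
Minimum mean = 2.500, attained e.g. along the cycle 0 → 1 → 0 with weight 5 and length 2. So λ(A) = 5/2 = 5/2.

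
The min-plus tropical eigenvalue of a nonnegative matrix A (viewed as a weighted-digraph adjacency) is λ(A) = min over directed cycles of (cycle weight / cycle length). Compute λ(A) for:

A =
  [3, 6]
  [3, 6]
λ(A) = 3

Enumerate directed cycles and compute their means (weight / length). Sample:
  cycle 0 → 0: weight = 3, length = 1, mean = 3/1 ≈ 3.000
  cycle 1 → 1: weight = 6, length = 1, mean = 6/1 ≈ 6.000
  cycle 0 → 1 → 0: weight = 9, length = 2, mean = 9/2 ≈ 4.500
  cycle 1 → 0 → 1: weight = 9, length = 2, mean = 9/2 ≈ 4.500
Minimum mean = 3.000, attained e.g. along the cycle 0 → 0 with weight 3 and length 1. So λ(A) = 3/1 = 3.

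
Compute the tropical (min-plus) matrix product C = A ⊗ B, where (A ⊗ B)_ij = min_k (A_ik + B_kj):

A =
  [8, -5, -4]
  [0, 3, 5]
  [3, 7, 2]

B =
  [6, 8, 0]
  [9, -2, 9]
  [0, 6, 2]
A ⊗ B =
  [-4, -7, -2]
  [5, 1, 0]
  [2, 5, 3]

Apply the min-plus product entry-by-entry:
  C[0][0] = min over k of (A[0][0] + B[0][0] = 8 + 6 = 14, A[0][1] + B[1][0] = -5 + 9 = 4, A[0][2] + B[2][0] = -4 + 0 = -4) = -4 (attained at k = 2)
  C[0][1] = min over k of (A[0][0] + B[0][1] = 8 + 8 = 16, A[0][1] + B[1][1] = -5 + -2 = -7, A[0][2] + B[2][1] = -4 + 6 = 2) = -7 (attained at k = 1)
  C[0][2] = min over k of (A[0][0] + B[0][2] = 8 + 0 = 8, A[0][1] + B[1][2] = -5 + 9 = 4, A[0][2] + B[2][2] = -4 + 2 = -2) = -2 (attained at k = 2)
  C[1][0] = min over k of (A[1][0] + B[0][0] = 0 + 6 = 6, A[1][1] + B[1][0] = 3 + 9 = 12, A[1][2] + B[2][0] = 5 + 0 = 5) = 5 (attained at k = 2)
  C[1][1] = min over k of (A[1][0] + B[0][1] = 0 + 8 = 8, A[1][1] + B[1][1] = 3 + -2 = 1, A[1][2] + B[2][1] = 5 + 6 = 11) = 1 (attained at k = 1)
  C[1][2] = min over k of (A[1][0] + B[0][2] = 0 + 0 = 0, A[1][1] + B[1][2] = 3 + 9 = 12, A[1][2] + B[2][2] = 5 + 2 = 7) = 0 (attained at k = 0)
  C[2][0] = min over k of (A[2][0] + B[0][0] = 3 + 6 = 9, A[2][1] + B[1][0] = 7 + 9 = 16, A[2][2] + B[2][0] = 2 + 0 = 2) = 2 (attained at k = 2)
  C[2][1] = min over k of (A[2][0] + B[0][1] = 3 + 8 = 11, A[2][1] + B[1][1] = 7 + -2 = 5, A[2][2] + B[2][1] = 2 + 6 = 8) = 5 (attained at k = 1)
  C[2][2] = min over k of (A[2][0] + B[0][2] = 3 + 0 = 3, A[2][1] + B[1][2] = 7 + 9 = 16, A[2][2] + B[2][2] = 2 + 2 = 4) = 3 (attained at k = 0)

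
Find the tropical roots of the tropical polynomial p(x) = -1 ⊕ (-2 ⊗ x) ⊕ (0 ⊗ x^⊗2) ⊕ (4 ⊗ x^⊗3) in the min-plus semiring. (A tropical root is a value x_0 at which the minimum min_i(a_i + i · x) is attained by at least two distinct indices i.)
Roots: {-4, -2, 1}

Each tropical root is a break point of the lower envelope of the lines y = a_i + i · x (there are 4 lines, with slopes 0, 1, ..., 3). Only the lines that attain the minimum somewhere contribute to roots; other lines are dominated. Here the surviving (envelope) indices are i = 3, i = 2, i = 1, i = 0.
Intersections between consecutive envelope lines give the roots: for adjacent envelope indices i < j the intersection is x = (a_i − a_j) / (j − i). Reading off the sorted break points: {-4, -2, 1}.
Verification: at each break x_0, at least two indices attain the minimum of min_i(a_i + i · x_0).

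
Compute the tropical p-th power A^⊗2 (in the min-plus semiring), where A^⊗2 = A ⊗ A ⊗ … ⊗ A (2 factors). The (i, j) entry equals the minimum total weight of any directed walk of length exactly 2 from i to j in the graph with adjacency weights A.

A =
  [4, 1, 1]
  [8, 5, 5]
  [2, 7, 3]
A^⊗2 =
  [3, 5, 4]
  [7, 9, 8]
  [5, 3, 3]

Each entry (A^⊗2)_ij equals the minimum over all length-2 walks i = v_0 → v_1 → … → v_2 = j of Σ_t A[v_t][v_{t+1}]. For example, for (i, j) = (0, 2) we minimise over 3 possible intermediate vertex sequences; the minimum is 4, attained along the walk 0 → 2 → 2.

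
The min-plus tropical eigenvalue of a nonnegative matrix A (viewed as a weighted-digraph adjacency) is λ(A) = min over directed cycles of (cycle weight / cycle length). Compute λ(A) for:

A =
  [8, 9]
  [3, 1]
λ(A) = 1

Enumerate directed cycles and compute their means (weight / length). Sample:
  cycle 0 → 0: weight = 8, length = 1, mean = 8/1 ≈ 8.000
  cycle 1 → 1: weight = 1, length = 1, mean = 1/1 ≈ 1.000
  cycle 0 → 1 → 0: weight = 12, length = 2, mean = 12/2 ≈ 6.000
  cycle 1 → 0 → 1: weight = 12, length = 2, mean = 12/2 ≈ 6.000
Minimum mean = 1.000, attained e.g. along the cycle 1 → 1 with weight 1 and length 1. So λ(A) = 1/1 = 1.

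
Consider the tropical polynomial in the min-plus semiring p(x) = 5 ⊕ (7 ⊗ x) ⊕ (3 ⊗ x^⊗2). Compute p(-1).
p(-1) = 1

A tropical monomial a ⊗ x^⊗i evaluates to a + i · x. Evaluating each term at x = -1:
  Term 0 contributes 5 + 0 · -1 = 5
  Term 1 contributes 7 + 1 · -1 = 6
  Term 2 contributes 3 + 2 · -1 = 1
p(-1) = ⊕ of these = min[5, 6, 1] = 1.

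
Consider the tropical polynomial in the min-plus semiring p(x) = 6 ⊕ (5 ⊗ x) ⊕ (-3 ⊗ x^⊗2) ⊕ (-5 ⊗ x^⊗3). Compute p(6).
p(6) = 6

A tropical monomial a ⊗ x^⊗i evaluates to a + i · x. Evaluating each term at x = 6:
  Term 0 contributes 6 + 0 · 6 = 6
  Term 1 contributes 5 + 1 · 6 = 11
  Term 2 contributes -3 + 2 · 6 = 9
  Term 3 contributes -5 + 3 · 6 = 13
p(6) = ⊕ of these = min[6, 11, 9, 13] = 6.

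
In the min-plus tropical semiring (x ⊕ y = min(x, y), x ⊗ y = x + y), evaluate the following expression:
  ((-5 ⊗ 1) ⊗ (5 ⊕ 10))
((-5 ⊗ 1) ⊗ (5 ⊕ 10)) = 1

Expand innermost to outermost. Recall ⊕ takes the minimum of its arguments and ⊗ takes their sum. Working out the expression ((-5 ⊗ 1) ⊗ (5 ⊕ 10)) gives 1.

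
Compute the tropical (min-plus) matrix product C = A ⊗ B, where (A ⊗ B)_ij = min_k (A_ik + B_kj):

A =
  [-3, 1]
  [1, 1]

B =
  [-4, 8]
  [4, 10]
A ⊗ B =
  [-7, 5]
  [-3, 9]

Apply the min-plus product entry-by-entry:
  C[0][0] = min over k of (A[0][0] + B[0][0] = -3 + -4 = -7, A[0][1] + B[1][0] = 1 + 4 = 5) = -7 (attained at k = 0)
  C[0][1] = min over k of (A[0][0] + B[0][1] = -3 + 8 = 5, A[0][1] + B[1][1] = 1 + 10 = 11) = 5 (attained at k = 0)
  C[1][0] = min over k of (A[1][0] + B[0][0] = 1 + -4 = -3, A[1][1] + B[1][0] = 1 + 4 = 5) = -3 (attained at k = 0)
  C[1][1] = min over k of (A[1][0] + B[0][1] = 1 + 8 = 9, A[1][1] + B[1][1] = 1 + 10 = 11) = 9 (attained at k = 0)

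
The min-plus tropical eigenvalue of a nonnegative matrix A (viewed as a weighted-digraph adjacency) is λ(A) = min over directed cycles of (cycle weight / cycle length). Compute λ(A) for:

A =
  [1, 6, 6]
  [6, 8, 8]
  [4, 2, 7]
λ(A) = 1

Enumerate directed cycles and compute their means (weight / length). Sample:
  cycle 0 → 0: weight = 1, length = 1, mean = 1/1 ≈ 1.000
  cycle 1 → 1: weight = 8, length = 1, mean = 8/1 ≈ 8.000
  cycle 2 → 2: weight = 7, length = 1, mean = 7/1 ≈ 7.000
  cycle 0 → 1 → 0: weight = 12, length = 2, mean = 12/2 ≈ 6.000
  cycle 0 → 2 → 0: weight = 10, length = 2, mean = 10/2 ≈ 5.000
  cycle 1 → 0 → 1: weight = 12, length = 2, mean = 12/2 ≈ 6.000
Minimum mean = 1.000, attained e.g. along the cycle 0 → 0 with weight 1 and length 1. So λ(A) = 1/1 = 1.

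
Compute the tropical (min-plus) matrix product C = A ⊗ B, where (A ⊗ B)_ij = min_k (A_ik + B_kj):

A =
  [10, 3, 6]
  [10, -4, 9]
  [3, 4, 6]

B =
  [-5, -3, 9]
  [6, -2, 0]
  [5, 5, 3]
A ⊗ B =
  [5, 1, 3]
  [2, -6, -4]
  [-2, 0, 4]

Apply the min-plus product entry-by-entry:
  C[0][0] = min over k of (A[0][0] + B[0][0] = 10 + -5 = 5, A[0][1] + B[1][0] = 3 + 6 = 9, A[0][2] + B[2][0] = 6 + 5 = 11) = 5 (attained at k = 0)
  C[0][1] = min over k of (A[0][0] + B[0][1] = 10 + -3 = 7, A[0][1] + B[1][1] = 3 + -2 = 1, A[0][2] + B[2][1] = 6 + 5 = 11) = 1 (attained at k = 1)
  C[0][2] = min over k of (A[0][0] + B[0][2] = 10 + 9 = 19, A[0][1] + B[1][2] = 3 + 0 = 3, A[0][2] + B[2][2] = 6 + 3 = 9) = 3 (attained at k = 1)
  C[1][0] = min over k of (A[1][0] + B[0][0] = 10 + -5 = 5, A[1][1] + B[1][0] = -4 + 6 = 2, A[1][2] + B[2][0] = 9 + 5 = 14) = 2 (attained at k = 1)
  C[1][1] = min over k of (A[1][0] + B[0][1] = 10 + -3 = 7, A[1][1] + B[1][1] = -4 + -2 = -6, A[1][2] + B[2][1] = 9 + 5 = 14) = -6 (attained at k = 1)
  C[1][2] = min over k of (A[1][0] + B[0][2] = 10 + 9 = 19, A[1][1] + B[1][2] = -4 + 0 = -4, A[1][2] + B[2][2] = 9 + 3 = 12) = -4 (attained at k = 1)
  C[2][0] = min over k of (A[2][0] + B[0][0] = 3 + -5 = -2, A[2][1] + B[1][0] = 4 + 6 = 10, A[2][2] + B[2][0] = 6 + 5 = 11) = -2 (attained at k = 0)
  C[2][1] = min over k of (A[2][0] + B[0][1] = 3 + -3 = 0, A[2][1] + B[1][1] = 4 + -2 = 2, A[2][2] + B[2][1] = 6 + 5 = 11) = 0 (attained at k = 0)
  C[2][2] = min over k of (A[2][0] + B[0][2] = 3 + 9 = 12, A[2][1] + B[1][2] = 4 + 0 = 4, A[2][2] + B[2][2] = 6 + 3 = 9) = 4 (attained at k = 1)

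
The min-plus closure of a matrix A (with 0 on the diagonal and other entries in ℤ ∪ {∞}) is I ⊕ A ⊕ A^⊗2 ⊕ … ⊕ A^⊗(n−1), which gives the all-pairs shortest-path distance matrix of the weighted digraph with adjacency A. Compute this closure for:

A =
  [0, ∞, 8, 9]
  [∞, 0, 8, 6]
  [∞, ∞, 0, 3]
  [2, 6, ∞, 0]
Closure =
  [0, 15, 8, 9]
  [8, 0, 8, 6]
  [5, 9, 0, 3]
  [2, 6, 10, 0]

This is the Floyd-Warshall all-pairs shortest-path computation. For each intermediate vertex k = 0, 1, …, 3, update dist[i][j] ← min(dist[i][j], dist[i][k] + dist[k][j]). The final matrix gives, for each (i, j), the minimum total weight of any directed path from i to j (possibly empty when i = j).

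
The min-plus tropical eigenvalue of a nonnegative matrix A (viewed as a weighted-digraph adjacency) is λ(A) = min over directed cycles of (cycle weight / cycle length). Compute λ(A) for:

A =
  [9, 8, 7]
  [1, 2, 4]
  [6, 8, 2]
λ(A) = 2

Enumerate directed cycles and compute their means (weight / length). Sample:
  cycle 0 → 0: weight = 9, length = 1, mean = 9/1 ≈ 9.000
  cycle 1 → 1: weight = 2, length = 1, mean = 2/1 ≈ 2.000
  cycle 2 → 2: weight = 2, length = 1, mean = 2/1 ≈ 2.000
  cycle 0 → 1 → 0: weight = 9, length = 2, mean = 9/2 ≈ 4.500
  cycle 0 → 2 → 0: weight = 13, length = 2, mean = 13/2 ≈ 6.500
  cycle 1 → 0 → 1: weight = 9, length = 2, mean = 9/2 ≈ 4.500
Minimum mean = 2.000, attained e.g. along the cycle 1 → 1 with weight 2 and length 1. So λ(A) = 2/1 = 2.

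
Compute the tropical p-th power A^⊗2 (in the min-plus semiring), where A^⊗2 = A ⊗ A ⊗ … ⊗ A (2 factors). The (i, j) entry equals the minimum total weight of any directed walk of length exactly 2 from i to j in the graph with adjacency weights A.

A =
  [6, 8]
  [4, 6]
A^⊗2 =
  [12, 14]
  [10, 12]

Each entry (A^⊗2)_ij equals the minimum over all length-2 walks i = v_0 → v_1 → … → v_2 = j of Σ_t A[v_t][v_{t+1}]. For example, for (i, j) = (0, 1) we minimise over 2 possible intermediate vertex sequences; the minimum is 14, attained along the walk 0 → 0 → 1.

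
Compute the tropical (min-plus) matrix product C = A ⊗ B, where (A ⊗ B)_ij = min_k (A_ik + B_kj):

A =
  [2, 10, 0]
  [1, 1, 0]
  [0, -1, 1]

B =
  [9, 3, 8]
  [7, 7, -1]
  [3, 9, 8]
A ⊗ B =
  [3, 5, 8]
  [3, 4, 0]
  [4, 3, -2]

Apply the min-plus product entry-by-entry:
  C[0][0] = min over k of (A[0][0] + B[0][0] = 2 + 9 = 11, A[0][1] + B[1][0] = 10 + 7 = 17, A[0][2] + B[2][0] = 0 + 3 = 3) = 3 (attained at k = 2)
  C[0][1] = min over k of (A[0][0] + B[0][1] = 2 + 3 = 5, A[0][1] + B[1][1] = 10 + 7 = 17, A[0][2] + B[2][1] = 0 + 9 = 9) = 5 (attained at k = 0)
  C[0][2] = min over k of (A[0][0] + B[0][2] = 2 + 8 = 10, A[0][1] + B[1][2] = 10 + -1 = 9, A[0][2] + B[2][2] = 0 + 8 = 8) = 8 (attained at k = 2)
  C[1][0] = min over k of (A[1][0] + B[0][0] = 1 + 9 = 10, A[1][1] + B[1][0] = 1 + 7 = 8, A[1][2] + B[2][0] = 0 + 3 = 3) = 3 (attained at k = 2)
  C[1][1] = min over k of (A[1][0] + B[0][1] = 1 + 3 = 4, A[1][1] + B[1][1] = 1 + 7 = 8, A[1][2] + B[2][1] = 0 + 9 = 9) = 4 (attained at k = 0)
  C[1][2] = min over k of (A[1][0] + B[0][2] = 1 + 8 = 9, A[1][1] + B[1][2] = 1 + -1 = 0, A[1][2] + B[2][2] = 0 + 8 = 8) = 0 (attained at k = 1)
  C[2][0] = min over k of (A[2][0] + B[0][0] = 0 + 9 = 9, A[2][1] + B[1][0] = -1 + 7 = 6, A[2][2] + B[2][0] = 1 + 3 = 4) = 4 (attained at k = 2)
  C[2][1] = min over k of (A[2][0] + B[0][1] = 0 + 3 = 3, A[2][1] + B[1][1] = -1 + 7 = 6, A[2][2] + B[2][1] = 1 + 9 = 10) = 3 (attained at k = 0)
  C[2][2] = min over k of (A[2][0] + B[0][2] = 0 + 8 = 8, A[2][1] + B[1][2] = -1 + -1 = -2, A[2][2] + B[2][2] = 1 + 8 = 9) = -2 (attained at k = 1)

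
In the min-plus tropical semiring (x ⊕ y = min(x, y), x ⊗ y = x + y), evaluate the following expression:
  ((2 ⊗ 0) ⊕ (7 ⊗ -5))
((2 ⊗ 0) ⊕ (7 ⊗ -5)) = 2

Expand innermost to outermost. Recall ⊕ takes the minimum of its arguments and ⊗ takes their sum. Working out the expression ((2 ⊗ 0) ⊕ (7 ⊗ -5)) gives 2.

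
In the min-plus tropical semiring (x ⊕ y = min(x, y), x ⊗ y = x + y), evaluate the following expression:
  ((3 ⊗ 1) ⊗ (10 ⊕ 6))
((3 ⊗ 1) ⊗ (10 ⊕ 6)) = 10

Expand innermost to outermost. Recall ⊕ takes the minimum of its arguments and ⊗ takes their sum. Working out the expression ((3 ⊗ 1) ⊗ (10 ⊕ 6)) gives 10.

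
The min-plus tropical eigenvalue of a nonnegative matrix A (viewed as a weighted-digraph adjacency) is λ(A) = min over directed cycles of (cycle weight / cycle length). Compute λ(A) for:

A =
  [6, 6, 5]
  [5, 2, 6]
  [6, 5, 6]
λ(A) = 2

Enumerate directed cycles and compute their means (weight / length). Sample:
  cycle 0 → 0: weight = 6, length = 1, mean = 6/1 ≈ 6.000
  cycle 1 → 1: weight = 2, length = 1, mean = 2/1 ≈ 2.000
  cycle 2 → 2: weight = 6, length = 1, mean = 6/1 ≈ 6.000
  cycle 0 → 1 → 0: weight = 11, length = 2, mean = 11/2 ≈ 5.500
  cycle 0 → 2 → 0: weight = 11, length = 2, mean = 11/2 ≈ 5.500
  cycle 1 → 0 → 1: weight = 11, length = 2, mean = 11/2 ≈ 5.500
Minimum mean = 2.000, attained e.g. along the cycle 1 → 1 with weight 2 and length 1. So λ(A) = 2/1 = 2.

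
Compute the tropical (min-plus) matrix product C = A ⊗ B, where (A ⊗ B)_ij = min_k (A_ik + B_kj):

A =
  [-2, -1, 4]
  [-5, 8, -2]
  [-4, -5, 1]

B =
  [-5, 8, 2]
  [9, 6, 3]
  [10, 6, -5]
A ⊗ B =
  [-7, 5, -1]
  [-10, 3, -7]
  [-9, 1, -4]

Apply the min-plus product entry-by-entry:
  C[0][0] = min over k of (A[0][0] + B[0][0] = -2 + -5 = -7, A[0][1] + B[1][0] = -1 + 9 = 8, A[0][2] + B[2][0] = 4 + 10 = 14) = -7 (attained at k = 0)
  C[0][1] = min over k of (A[0][0] + B[0][1] = -2 + 8 = 6, A[0][1] + B[1][1] = -1 + 6 = 5, A[0][2] + B[2][1] = 4 + 6 = 10) = 5 (attained at k = 1)
  C[0][2] = min over k of (A[0][0] + B[0][2] = -2 + 2 = 0, A[0][1] + B[1][2] = -1 + 3 = 2, A[0][2] + B[2][2] = 4 + -5 = -1) = -1 (attained at k = 2)
  C[1][0] = min over k of (A[1][0] + B[0][0] = -5 + -5 = -10, A[1][1] + B[1][0] = 8 + 9 = 17, A[1][2] + B[2][0] = -2 + 10 = 8) = -10 (attained at k = 0)
  C[1][1] = min over k of (A[1][0] + B[0][1] = -5 + 8 = 3, A[1][1] + B[1][1] = 8 + 6 = 14, A[1][2] + B[2][1] = -2 + 6 = 4) = 3 (attained at k = 0)
  C[1][2] = min over k of (A[1][0] + B[0][2] = -5 + 2 = -3, A[1][1] + B[1][2] = 8 + 3 = 11, A[1][2] + B[2][2] = -2 + -5 = -7) = -7 (attained at k = 2)
  C[2][0] = min over k of (A[2][0] + B[0][0] = -4 + -5 = -9, A[2][1] + B[1][0] = -5 + 9 = 4, A[2][2] + B[2][0] = 1 + 10 = 11) = -9 (attained at k = 0)
  C[2][1] = min over k of (A[2][0] + B[0][1] = -4 + 8 = 4, A[2][1] + B[1][1] = -5 + 6 = 1, A[2][2] + B[2][1] = 1 + 6 = 7) = 1 (attained at k = 1)
  C[2][2] = min over k of (A[2][0] + B[0][2] = -4 + 2 = -2, A[2][1] + B[1][2] = -5 + 3 = -2, A[2][2] + B[2][2] = 1 + -5 = -4) = -4 (attained at k = 2)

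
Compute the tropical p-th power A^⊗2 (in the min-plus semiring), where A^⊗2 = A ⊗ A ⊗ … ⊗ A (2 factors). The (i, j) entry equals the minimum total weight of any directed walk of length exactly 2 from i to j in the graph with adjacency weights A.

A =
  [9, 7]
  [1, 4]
A^⊗2 =
  [8, 11]
  [5, 8]

Each entry (A^⊗2)_ij equals the minimum over all length-2 walks i = v_0 → v_1 → … → v_2 = j of Σ_t A[v_t][v_{t+1}]. For example, for (i, j) = (0, 1) we minimise over 2 possible intermediate vertex sequences; the minimum is 11, attained along the walk 0 → 1 → 1.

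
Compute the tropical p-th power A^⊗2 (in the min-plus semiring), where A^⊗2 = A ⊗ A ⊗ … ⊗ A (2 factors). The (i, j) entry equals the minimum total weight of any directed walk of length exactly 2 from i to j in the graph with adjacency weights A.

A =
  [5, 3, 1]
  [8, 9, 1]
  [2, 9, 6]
A^⊗2 =
  [3, 8, 4]
  [3, 10, 7]
  [7, 5, 3]

Each entry (A^⊗2)_ij equals the minimum over all length-2 walks i = v_0 → v_1 → … → v_2 = j of Σ_t A[v_t][v_{t+1}]. For example, for (i, j) = (0, 2) we minimise over 3 possible intermediate vertex sequences; the minimum is 4, attained along the walk 0 → 1 → 2.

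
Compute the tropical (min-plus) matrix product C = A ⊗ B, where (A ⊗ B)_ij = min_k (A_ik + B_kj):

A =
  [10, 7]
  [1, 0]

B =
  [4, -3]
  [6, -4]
A ⊗ B =
  [13, 3]
  [5, -4]

Apply the min-plus product entry-by-entry:
  C[0][0] = min over k of (A[0][0] + B[0][0] = 10 + 4 = 14, A[0][1] + B[1][0] = 7 + 6 = 13) = 13 (attained at k = 1)
  C[0][1] = min over k of (A[0][0] + B[0][1] = 10 + -3 = 7, A[0][1] + B[1][1] = 7 + -4 = 3) = 3 (attained at k = 1)
  C[1][0] = min over k of (A[1][0] + B[0][0] = 1 + 4 = 5, A[1][1] + B[1][0] = 0 + 6 = 6) = 5 (attained at k = 0)
  C[1][1] = min over k of (A[1][0] + B[0][1] = 1 + -3 = -2, A[1][1] + B[1][1] = 0 + -4 = -4) = -4 (attained at k = 1)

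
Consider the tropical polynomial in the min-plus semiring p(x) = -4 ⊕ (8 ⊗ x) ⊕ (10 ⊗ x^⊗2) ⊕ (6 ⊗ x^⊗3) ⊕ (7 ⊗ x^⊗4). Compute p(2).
p(2) = -4

A tropical monomial a ⊗ x^⊗i evaluates to a + i · x. Evaluating each term at x = 2:
  Term 0 contributes -4 + 0 · 2 = -4
  Term 1 contributes 8 + 1 · 2 = 10
  Term 2 contributes 10 + 2 · 2 = 14
  Term 3 contributes 6 + 3 · 2 = 12
  Term 4 contributes 7 + 4 · 2 = 15
p(2) = ⊕ of these = min[-4, 10, 14, 12, 15] = -4.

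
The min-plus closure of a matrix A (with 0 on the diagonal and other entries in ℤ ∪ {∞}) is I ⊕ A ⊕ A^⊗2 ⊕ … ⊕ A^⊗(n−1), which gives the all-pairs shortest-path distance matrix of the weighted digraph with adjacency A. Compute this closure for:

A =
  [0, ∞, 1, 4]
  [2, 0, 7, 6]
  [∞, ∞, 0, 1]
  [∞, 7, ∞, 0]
Closure =
  [0, 9, 1, 2]
  [2, 0, 3, 4]
  [10, 8, 0, 1]
  [9, 7, 10, 0]

This is the Floyd-Warshall all-pairs shortest-path computation. For each intermediate vertex k = 0, 1, …, 3, update dist[i][j] ← min(dist[i][j], dist[i][k] + dist[k][j]). The final matrix gives, for each (i, j), the minimum total weight of any directed path from i to j (possibly empty when i = j).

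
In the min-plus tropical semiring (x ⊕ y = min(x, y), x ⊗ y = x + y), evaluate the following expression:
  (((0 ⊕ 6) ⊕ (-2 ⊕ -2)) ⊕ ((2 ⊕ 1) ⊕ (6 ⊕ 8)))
(((0 ⊕ 6) ⊕ (-2 ⊕ -2)) ⊕ ((2 ⊕ 1) ⊕ (6 ⊕ 8))) = -2

Expand innermost to outermost. Recall ⊕ takes the minimum of its arguments and ⊗ takes their sum. Working out the expression (((0 ⊕ 6) ⊕ (-2 ⊕ -2)) ⊕ ((2 ⊕ 1) ⊕ (6 ⊕ 8))) gives -2.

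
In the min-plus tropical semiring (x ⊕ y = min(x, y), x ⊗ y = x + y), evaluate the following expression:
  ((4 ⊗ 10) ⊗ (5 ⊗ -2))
((4 ⊗ 10) ⊗ (5 ⊗ -2)) = 17

Expand innermost to outermost. Recall ⊕ takes the minimum of its arguments and ⊗ takes their sum. Working out the expression ((4 ⊗ 10) ⊗ (5 ⊗ -2)) gives 17.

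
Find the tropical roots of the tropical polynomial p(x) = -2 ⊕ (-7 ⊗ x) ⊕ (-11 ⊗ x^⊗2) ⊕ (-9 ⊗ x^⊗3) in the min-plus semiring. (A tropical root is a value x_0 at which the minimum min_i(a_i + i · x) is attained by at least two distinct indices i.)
Roots: {-2, 4, 5}

Each tropical root is a break point of the lower envelope of the lines y = a_i + i · x (there are 4 lines, with slopes 0, 1, ..., 3). Only the lines that attain the minimum somewhere contribute to roots; other lines are dominated. Here the surviving (envelope) indices are i = 3, i = 2, i = 1, i = 0.
Intersections between consecutive envelope lines give the roots: for adjacent envelope indices i < j the intersection is x = (a_i − a_j) / (j − i). Reading off the sorted break points: {-2, 4, 5}.
Verification: at each break x_0, at least two indices attain the minimum of min_i(a_i + i · x_0).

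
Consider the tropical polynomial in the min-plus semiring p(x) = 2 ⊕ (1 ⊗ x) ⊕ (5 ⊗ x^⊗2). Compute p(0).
p(0) = 1

A tropical monomial a ⊗ x^⊗i evaluates to a + i · x. Evaluating each term at x = 0:
  Term 0 contributes 2 + 0 · 0 = 2
  Term 1 contributes 1 + 1 · 0 = 1
  Term 2 contributes 5 + 2 · 0 = 5
p(0) = ⊕ of these = min[2, 1, 5] = 1.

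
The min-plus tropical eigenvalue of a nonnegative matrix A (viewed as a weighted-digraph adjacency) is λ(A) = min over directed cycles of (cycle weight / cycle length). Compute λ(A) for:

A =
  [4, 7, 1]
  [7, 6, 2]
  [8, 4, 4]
λ(A) = 3

Enumerate directed cycles and compute their means (weight / length). Sample:
  cycle 0 → 0: weight = 4, length = 1, mean = 4/1 ≈ 4.000
  cycle 1 → 1: weight = 6, length = 1, mean = 6/1 ≈ 6.000
  cycle 2 → 2: weight = 4, length = 1, mean = 4/1 ≈ 4.000
  cycle 0 → 1 → 0: weight = 14, length = 2, mean = 14/2 ≈ 7.000
  cycle 0 → 2 → 0: weight = 9, length = 2, mean = 9/2 ≈ 4.500
  cycle 1 → 0 → 1: weight = 14, length = 2, mean = 14/2 ≈ 7.000
Minimum mean = 3.000, attained e.g. along the cycle 1 → 2 → 1 with weight 6 and length 2. So λ(A) = 6/2 = 3.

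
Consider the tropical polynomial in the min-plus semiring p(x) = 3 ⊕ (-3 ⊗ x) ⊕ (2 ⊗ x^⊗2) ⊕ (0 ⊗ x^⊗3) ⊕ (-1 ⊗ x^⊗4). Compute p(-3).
p(-3) = -13

A tropical monomial a ⊗ x^⊗i evaluates to a + i · x. Evaluating each term at x = -3:
  Term 0 contributes 3 + 0 · -3 = 3
  Term 1 contributes -3 + 1 · -3 = -6
  Term 2 contributes 2 + 2 · -3 = -4
  Term 3 contributes 0 + 3 · -3 = -9
  Term 4 contributes -1 + 4 · -3 = -13
p(-3) = ⊕ of these = min[3, -6, -4, -9, -13] = -13.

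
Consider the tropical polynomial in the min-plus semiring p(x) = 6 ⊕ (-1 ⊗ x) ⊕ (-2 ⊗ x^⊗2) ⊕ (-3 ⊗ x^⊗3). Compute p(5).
p(5) = 4

A tropical monomial a ⊗ x^⊗i evaluates to a + i · x. Evaluating each term at x = 5:
  Term 0 contributes 6 + 0 · 5 = 6
  Term 1 contributes -1 + 1 · 5 = 4
  Term 2 contributes -2 + 2 · 5 = 8
  Term 3 contributes -3 + 3 · 5 = 12
p(5) = ⊕ of these = min[6, 4, 8, 12] = 4.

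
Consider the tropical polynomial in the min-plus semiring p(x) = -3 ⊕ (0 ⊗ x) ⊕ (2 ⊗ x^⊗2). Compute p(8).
p(8) = -3

A tropical monomial a ⊗ x^⊗i evaluates to a + i · x. Evaluating each term at x = 8:
  Term 0 contributes -3 + 0 · 8 = -3
  Term 1 contributes 0 + 1 · 8 = 8
  Term 2 contributes 2 + 2 · 8 = 18
p(8) = ⊕ of these = min[-3, 8, 18] = -3.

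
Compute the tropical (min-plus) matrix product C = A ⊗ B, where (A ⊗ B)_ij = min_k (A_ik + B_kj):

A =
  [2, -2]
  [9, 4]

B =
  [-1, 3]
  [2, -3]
A ⊗ B =
  [0, -5]
  [6, 1]

Apply the min-plus product entry-by-entry:
  C[0][0] = min over k of (A[0][0] + B[0][0] = 2 + -1 = 1, A[0][1] + B[1][0] = -2 + 2 = 0) = 0 (attained at k = 1)
  C[0][1] = min over k of (A[0][0] + B[0][1] = 2 + 3 = 5, A[0][1] + B[1][1] = -2 + -3 = -5) = -5 (attained at k = 1)
  C[1][0] = min over k of (A[1][0] + B[0][0] = 9 + -1 = 8, A[1][1] + B[1][0] = 4 + 2 = 6) = 6 (attained at k = 1)
  C[1][1] = min over k of (A[1][0] + B[0][1] = 9 + 3 = 12, A[1][1] + B[1][1] = 4 + -3 = 1) = 1 (attained at k = 1)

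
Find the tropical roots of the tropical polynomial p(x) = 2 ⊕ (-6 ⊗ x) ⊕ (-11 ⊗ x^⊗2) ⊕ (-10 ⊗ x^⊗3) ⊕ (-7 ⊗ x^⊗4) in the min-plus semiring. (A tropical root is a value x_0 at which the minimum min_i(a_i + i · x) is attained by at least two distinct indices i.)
Roots: {-3, -1, 5, 8}

Each tropical root is a break point of the lower envelope of the lines y = a_i + i · x (there are 5 lines, with slopes 0, 1, ..., 4). Only the lines that attain the minimum somewhere contribute to roots; other lines are dominated. Here the surviving (envelope) indices are i = 4, i = 3, i = 2, i = 1, i = 0.
Intersections between consecutive envelope lines give the roots: for adjacent envelope indices i < j the intersection is x = (a_i − a_j) / (j − i). Reading off the sorted break points: {-3, -1, 5, 8}.
Verification: at each break x_0, at least two indices attain the minimum of min_i(a_i + i · x_0).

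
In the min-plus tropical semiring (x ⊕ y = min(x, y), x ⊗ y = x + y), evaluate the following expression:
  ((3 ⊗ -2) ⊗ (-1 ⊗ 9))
((3 ⊗ -2) ⊗ (-1 ⊗ 9)) = 9

Expand innermost to outermost. Recall ⊕ takes the minimum of its arguments and ⊗ takes their sum. Working out the expression ((3 ⊗ -2) ⊗ (-1 ⊗ 9)) gives 9.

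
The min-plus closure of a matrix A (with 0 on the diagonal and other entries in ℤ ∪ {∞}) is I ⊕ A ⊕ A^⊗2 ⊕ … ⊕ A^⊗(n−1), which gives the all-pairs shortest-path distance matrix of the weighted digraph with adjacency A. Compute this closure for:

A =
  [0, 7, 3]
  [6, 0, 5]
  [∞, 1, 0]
Closure =
  [0, 4, 3]
  [6, 0, 5]
  [7, 1, 0]

This is the Floyd-Warshall all-pairs shortest-path computation. For each intermediate vertex k = 0, 1, …, 2, update dist[i][j] ← min(dist[i][j], dist[i][k] + dist[k][j]). The final matrix gives, for each (i, j), the minimum total weight of any directed path from i to j (possibly empty when i = j).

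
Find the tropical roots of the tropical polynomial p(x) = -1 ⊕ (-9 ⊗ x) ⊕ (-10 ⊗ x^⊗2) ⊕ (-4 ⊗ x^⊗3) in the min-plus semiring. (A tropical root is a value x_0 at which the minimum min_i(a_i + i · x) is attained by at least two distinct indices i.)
Roots: {-6, 1, 8}

Each tropical root is a break point of the lower envelope of the lines y = a_i + i · x (there are 4 lines, with slopes 0, 1, ..., 3). Only the lines that attain the minimum somewhere contribute to roots; other lines are dominated. Here the surviving (envelope) indices are i = 3, i = 2, i = 1, i = 0.
Intersections between consecutive envelope lines give the roots: for adjacent envelope indices i < j the intersection is x = (a_i − a_j) / (j − i). Reading off the sorted break points: {-6, 1, 8}.
Verification: at each break x_0, at least two indices attain the minimum of min_i(a_i + i · x_0).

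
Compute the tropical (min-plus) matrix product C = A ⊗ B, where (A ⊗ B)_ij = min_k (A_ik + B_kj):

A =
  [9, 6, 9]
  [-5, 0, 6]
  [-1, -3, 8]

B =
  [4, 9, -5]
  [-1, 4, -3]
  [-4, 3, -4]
A ⊗ B =
  [5, 10, 3]
  [-1, 4, -10]
  [-4, 1, -6]

Apply the min-plus product entry-by-entry:
  C[0][0] = min over k of (A[0][0] + B[0][0] = 9 + 4 = 13, A[0][1] + B[1][0] = 6 + -1 = 5, A[0][2] + B[2][0] = 9 + -4 = 5) = 5 (attained at k = 1)
  C[0][1] = min over k of (A[0][0] + B[0][1] = 9 + 9 = 18, A[0][1] + B[1][1] = 6 + 4 = 10, A[0][2] + B[2][1] = 9 + 3 = 12) = 10 (attained at k = 1)
  C[0][2] = min over k of (A[0][0] + B[0][2] = 9 + -5 = 4, A[0][1] + B[1][2] = 6 + -3 = 3, A[0][2] + B[2][2] = 9 + -4 = 5) = 3 (attained at k = 1)
  C[1][0] = min over k of (A[1][0] + B[0][0] = -5 + 4 = -1, A[1][1] + B[1][0] = 0 + -1 = -1, A[1][2] + B[2][0] = 6 + -4 = 2) = -1 (attained at k = 0)
  C[1][1] = min over k of (A[1][0] + B[0][1] = -5 + 9 = 4, A[1][1] + B[1][1] = 0 + 4 = 4, A[1][2] + B[2][1] = 6 + 3 = 9) = 4 (attained at k = 0)
  C[1][2] = min over k of (A[1][0] + B[0][2] = -5 + -5 = -10, A[1][1] + B[1][2] = 0 + -3 = -3, A[1][2] + B[2][2] = 6 + -4 = 2) = -10 (attained at k = 0)
  C[2][0] = min over k of (A[2][0] + B[0][0] = -1 + 4 = 3, A[2][1] + B[1][0] = -3 + -1 = -4, A[2][2] + B[2][0] = 8 + -4 = 4) = -4 (attained at k = 1)
  C[2][1] = min over k of (A[2][0] + B[0][1] = -1 + 9 = 8, A[2][1] + B[1][1] = -3 + 4 = 1, A[2][2] + B[2][1] = 8 + 3 = 11) = 1 (attained at k = 1)
  C[2][2] = min over k of (A[2][0] + B[0][2] = -1 + -5 = -6, A[2][1] + B[1][2] = -3 + -3 = -6, A[2][2] + B[2][2] = 8 + -4 = 4) = -6 (attained at k = 0)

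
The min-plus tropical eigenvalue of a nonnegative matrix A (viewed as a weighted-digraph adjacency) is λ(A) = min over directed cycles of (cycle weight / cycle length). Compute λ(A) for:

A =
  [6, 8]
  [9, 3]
λ(A) = 3

Enumerate directed cycles and compute their means (weight / length). Sample:
  cycle 0 → 0: weight = 6, length = 1, mean = 6/1 ≈ 6.000
  cycle 1 → 1: weight = 3, length = 1, mean = 3/1 ≈ 3.000
  cycle 0 → 1 → 0: weight = 17, length = 2, mean = 17/2 ≈ 8.500
  cycle 1 → 0 → 1: weight = 17, length = 2, mean = 17/2 ≈ 8.500
Minimum mean = 3.000, attained e.g. along the cycle 1 → 1 with weight 3 and length 1. So λ(A) = 3/1 = 3.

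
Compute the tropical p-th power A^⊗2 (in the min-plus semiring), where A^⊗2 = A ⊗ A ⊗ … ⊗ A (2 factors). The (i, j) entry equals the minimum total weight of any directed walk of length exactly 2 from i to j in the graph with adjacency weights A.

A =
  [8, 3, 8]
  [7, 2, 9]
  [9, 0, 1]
A^⊗2 =
  [10, 5, 9]
  [9, 4, 10]
  [7, 1, 2]

Each entry (A^⊗2)_ij equals the minimum over all length-2 walks i = v_0 → v_1 → … → v_2 = j of Σ_t A[v_t][v_{t+1}]. For example, for (i, j) = (0, 2) we minimise over 3 possible intermediate vertex sequences; the minimum is 9, attained along the walk 0 → 2 → 2.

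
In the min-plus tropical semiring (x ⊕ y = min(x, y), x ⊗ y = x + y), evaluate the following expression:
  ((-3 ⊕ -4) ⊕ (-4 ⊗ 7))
((-3 ⊕ -4) ⊕ (-4 ⊗ 7)) = -4

Expand innermost to outermost. Recall ⊕ takes the minimum of its arguments and ⊗ takes their sum. Working out the expression ((-3 ⊕ -4) ⊕ (-4 ⊗ 7)) gives -4.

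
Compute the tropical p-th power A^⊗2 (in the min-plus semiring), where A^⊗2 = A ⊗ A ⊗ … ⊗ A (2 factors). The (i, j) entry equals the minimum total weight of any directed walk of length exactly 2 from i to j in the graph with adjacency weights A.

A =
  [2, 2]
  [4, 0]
A^⊗2 =
  [4, 2]
  [4, 0]

Each entry (A^⊗2)_ij equals the minimum over all length-2 walks i = v_0 → v_1 → … → v_2 = j of Σ_t A[v_t][v_{t+1}]. For example, for (i, j) = (0, 1) we minimise over 2 possible intermediate vertex sequences; the minimum is 2, attained along the walk 0 → 1 → 1.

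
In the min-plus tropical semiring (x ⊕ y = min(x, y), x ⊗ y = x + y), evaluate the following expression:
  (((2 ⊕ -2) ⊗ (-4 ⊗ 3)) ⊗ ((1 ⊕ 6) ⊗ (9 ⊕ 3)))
(((2 ⊕ -2) ⊗ (-4 ⊗ 3)) ⊗ ((1 ⊕ 6) ⊗ (9 ⊕ 3))) = 1

Expand innermost to outermost. Recall ⊕ takes the minimum of its arguments and ⊗ takes their sum. Working out the expression (((2 ⊕ -2) ⊗ (-4 ⊗ 3)) ⊗ ((1 ⊕ 6) ⊗ (9 ⊕ 3))) gives 1.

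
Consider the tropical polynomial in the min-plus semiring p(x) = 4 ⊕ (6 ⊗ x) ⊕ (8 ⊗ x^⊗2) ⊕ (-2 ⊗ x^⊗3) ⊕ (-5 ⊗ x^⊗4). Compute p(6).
p(6) = 4

A tropical monomial a ⊗ x^⊗i evaluates to a + i · x. Evaluating each term at x = 6:
  Term 0 contributes 4 + 0 · 6 = 4
  Term 1 contributes 6 + 1 · 6 = 12
  Term 2 contributes 8 + 2 · 6 = 20
  Term 3 contributes -2 + 3 · 6 = 16
  Term 4 contributes -5 + 4 · 6 = 19
p(6) = ⊕ of these = min[4, 12, 20, 16, 19] = 4.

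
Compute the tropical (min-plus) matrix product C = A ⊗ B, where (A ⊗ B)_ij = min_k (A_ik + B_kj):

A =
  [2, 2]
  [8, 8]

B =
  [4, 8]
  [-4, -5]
A ⊗ B =
  [-2, -3]
  [4, 3]

Apply the min-plus product entry-by-entry:
  C[0][0] = min over k of (A[0][0] + B[0][0] = 2 + 4 = 6, A[0][1] + B[1][0] = 2 + -4 = -2) = -2 (attained at k = 1)
  C[0][1] = min over k of (A[0][0] + B[0][1] = 2 + 8 = 10, A[0][1] + B[1][1] = 2 + -5 = -3) = -3 (attained at k = 1)
  C[1][0] = min over k of (A[1][0] + B[0][0] = 8 + 4 = 12, A[1][1] + B[1][0] = 8 + -4 = 4) = 4 (attained at k = 1)
  C[1][1] = min over k of (A[1][0] + B[0][1] = 8 + 8 = 16, A[1][1] + B[1][1] = 8 + -5 = 3) = 3 (attained at k = 1)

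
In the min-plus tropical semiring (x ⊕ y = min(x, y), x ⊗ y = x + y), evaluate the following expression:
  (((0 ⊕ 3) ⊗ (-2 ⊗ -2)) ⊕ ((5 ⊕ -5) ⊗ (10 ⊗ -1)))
(((0 ⊕ 3) ⊗ (-2 ⊗ -2)) ⊕ ((5 ⊕ -5) ⊗ (10 ⊗ -1))) = -4

Expand innermost to outermost. Recall ⊕ takes the minimum of its arguments and ⊗ takes their sum. Working out the expression (((0 ⊕ 3) ⊗ (-2 ⊗ -2)) ⊕ ((5 ⊕ -5) ⊗ (10 ⊗ -1))) gives -4.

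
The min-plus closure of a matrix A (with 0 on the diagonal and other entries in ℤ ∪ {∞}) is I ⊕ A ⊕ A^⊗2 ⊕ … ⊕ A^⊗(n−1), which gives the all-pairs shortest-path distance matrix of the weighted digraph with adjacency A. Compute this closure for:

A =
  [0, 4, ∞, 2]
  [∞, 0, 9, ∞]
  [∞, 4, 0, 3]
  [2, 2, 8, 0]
Closure =
  [0, 4, 10, 2]
  [14, 0, 9, 12]
  [5, 4, 0, 3]
  [2, 2, 8, 0]

This is the Floyd-Warshall all-pairs shortest-path computation. For each intermediate vertex k = 0, 1, …, 3, update dist[i][j] ← min(dist[i][j], dist[i][k] + dist[k][j]). The final matrix gives, for each (i, j), the minimum total weight of any directed path from i to j (possibly empty when i = j).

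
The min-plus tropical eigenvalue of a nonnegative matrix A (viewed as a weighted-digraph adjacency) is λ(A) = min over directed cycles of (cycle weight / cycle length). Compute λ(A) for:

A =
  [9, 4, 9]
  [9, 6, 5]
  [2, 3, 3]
λ(A) = 3

Enumerate directed cycles and compute their means (weight / length). Sample:
  cycle 0 → 0: weight = 9, length = 1, mean = 9/1 ≈ 9.000
  cycle 1 → 1: weight = 6, length = 1, mean = 6/1 ≈ 6.000
  cycle 2 → 2: weight = 3, length = 1, mean = 3/1 ≈ 3.000
  cycle 0 → 1 → 0: weight = 13, length = 2, mean = 13/2 ≈ 6.500
  cycle 0 → 2 → 0: weight = 11, length = 2, mean = 11/2 ≈ 5.500
  cycle 1 → 0 → 1: weight = 13, length = 2, mean = 13/2 ≈ 6.500
Minimum mean = 3.000, attained e.g. along the cycle 2 → 2 with weight 3 and length 1. So λ(A) = 3/1 = 3.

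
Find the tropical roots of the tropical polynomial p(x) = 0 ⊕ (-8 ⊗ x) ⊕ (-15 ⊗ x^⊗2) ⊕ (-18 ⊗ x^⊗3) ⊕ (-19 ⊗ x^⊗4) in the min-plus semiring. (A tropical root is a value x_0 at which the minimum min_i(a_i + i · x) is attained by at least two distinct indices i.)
Roots: {1, 3, 7, 8}

Each tropical root is a break point of the lower envelope of the lines y = a_i + i · x (there are 5 lines, with slopes 0, 1, ..., 4). Only the lines that attain the minimum somewhere contribute to roots; other lines are dominated. Here the surviving (envelope) indices are i = 4, i = 3, i = 2, i = 1, i = 0.
Intersections between consecutive envelope lines give the roots: for adjacent envelope indices i < j the intersection is x = (a_i − a_j) / (j − i). Reading off the sorted break points: {1, 3, 7, 8}.
Verification: at each break x_0, at least two indices attain the minimum of min_i(a_i + i · x_0).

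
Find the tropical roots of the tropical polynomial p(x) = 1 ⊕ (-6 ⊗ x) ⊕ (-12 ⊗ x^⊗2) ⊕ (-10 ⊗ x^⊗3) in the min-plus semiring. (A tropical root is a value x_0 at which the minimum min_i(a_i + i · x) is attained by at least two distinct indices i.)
Roots: {-2, 6, 7}

Each tropical root is a break point of the lower envelope of the lines y = a_i + i · x (there are 4 lines, with slopes 0, 1, ..., 3). Only the lines that attain the minimum somewhere contribute to roots; other lines are dominated. Here the surviving (envelope) indices are i = 3, i = 2, i = 1, i = 0.
Intersections between consecutive envelope lines give the roots: for adjacent envelope indices i < j the intersection is x = (a_i − a_j) / (j − i). Reading off the sorted break points: {-2, 6, 7}.
Verification: at each break x_0, at least two indices attain the minimum of min_i(a_i + i · x_0).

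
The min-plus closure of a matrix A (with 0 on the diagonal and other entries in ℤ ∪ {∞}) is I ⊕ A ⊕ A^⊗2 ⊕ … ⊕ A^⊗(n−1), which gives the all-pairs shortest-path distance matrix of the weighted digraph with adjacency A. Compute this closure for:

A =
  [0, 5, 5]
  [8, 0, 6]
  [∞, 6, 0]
Closure =
  [0, 5, 5]
  [8, 0, 6]
  [14, 6, 0]

This is the Floyd-Warshall all-pairs shortest-path computation. For each intermediate vertex k = 0, 1, …, 2, update dist[i][j] ← min(dist[i][j], dist[i][k] + dist[k][j]). The final matrix gives, for each (i, j), the minimum total weight of any directed path from i to j (possibly empty when i = j).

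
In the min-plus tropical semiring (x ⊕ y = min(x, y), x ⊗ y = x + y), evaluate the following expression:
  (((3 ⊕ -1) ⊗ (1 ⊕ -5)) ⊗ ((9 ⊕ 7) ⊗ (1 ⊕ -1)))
(((3 ⊕ -1) ⊗ (1 ⊕ -5)) ⊗ ((9 ⊕ 7) ⊗ (1 ⊕ -1))) = 0

Expand innermost to outermost. Recall ⊕ takes the minimum of its arguments and ⊗ takes their sum. Working out the expression (((3 ⊕ -1) ⊗ (1 ⊕ -5)) ⊗ ((9 ⊕ 7) ⊗ (1 ⊕ -1))) gives 0.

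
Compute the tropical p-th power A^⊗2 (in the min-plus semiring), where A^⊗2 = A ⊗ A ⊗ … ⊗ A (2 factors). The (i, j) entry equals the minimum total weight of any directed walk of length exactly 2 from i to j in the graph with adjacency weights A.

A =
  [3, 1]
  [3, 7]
A^⊗2 =
  [4, 4]
  [6, 4]

Each entry (A^⊗2)_ij equals the minimum over all length-2 walks i = v_0 → v_1 → … → v_2 = j of Σ_t A[v_t][v_{t+1}]. For example, for (i, j) = (0, 1) we minimise over 2 possible intermediate vertex sequences; the minimum is 4, attained along the walk 0 → 0 → 1.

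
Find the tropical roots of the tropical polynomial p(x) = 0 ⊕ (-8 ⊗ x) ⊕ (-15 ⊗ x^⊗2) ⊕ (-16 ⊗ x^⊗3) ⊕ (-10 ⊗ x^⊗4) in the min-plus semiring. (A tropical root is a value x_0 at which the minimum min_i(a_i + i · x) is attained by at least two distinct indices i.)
Roots: {-6, 1, 7, 8}

Each tropical root is a break point of the lower envelope of the lines y = a_i + i · x (there are 5 lines, with slopes 0, 1, ..., 4). Only the lines that attain the minimum somewhere contribute to roots; other lines are dominated. Here the surviving (envelope) indices are i = 4, i = 3, i = 2, i = 1, i = 0.
Intersections between consecutive envelope lines give the roots: for adjacent envelope indices i < j the intersection is x = (a_i − a_j) / (j − i). Reading off the sorted break points: {-6, 1, 7, 8}.
Verification: at each break x_0, at least two indices attain the minimum of min_i(a_i + i · x_0).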